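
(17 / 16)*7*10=74.38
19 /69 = 0.28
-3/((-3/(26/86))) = 13/43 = 0.30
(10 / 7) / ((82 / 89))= 445 / 287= 1.55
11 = 11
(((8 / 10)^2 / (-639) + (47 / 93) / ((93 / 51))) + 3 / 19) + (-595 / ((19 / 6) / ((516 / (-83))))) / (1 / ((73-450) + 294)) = -28280053584394 / 291687525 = -96953.25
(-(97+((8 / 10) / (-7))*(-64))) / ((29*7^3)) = -3651 / 348145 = -0.01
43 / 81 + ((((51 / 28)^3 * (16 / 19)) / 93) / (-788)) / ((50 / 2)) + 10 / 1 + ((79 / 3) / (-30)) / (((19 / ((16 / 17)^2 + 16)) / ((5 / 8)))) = 3742783899551447 / 372664903388400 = 10.04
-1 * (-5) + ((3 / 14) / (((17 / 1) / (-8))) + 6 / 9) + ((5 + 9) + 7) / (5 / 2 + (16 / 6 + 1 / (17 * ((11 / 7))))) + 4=28351819 / 2084523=13.60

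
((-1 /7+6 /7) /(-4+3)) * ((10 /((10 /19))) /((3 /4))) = -380 /21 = -18.10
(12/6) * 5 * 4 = 40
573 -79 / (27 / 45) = 1324 / 3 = 441.33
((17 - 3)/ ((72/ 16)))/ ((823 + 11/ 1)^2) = 7/ 1565001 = 0.00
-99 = -99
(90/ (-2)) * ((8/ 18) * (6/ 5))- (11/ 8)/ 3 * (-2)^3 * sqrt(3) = -17.65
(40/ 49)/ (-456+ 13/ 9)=-360/ 200459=-0.00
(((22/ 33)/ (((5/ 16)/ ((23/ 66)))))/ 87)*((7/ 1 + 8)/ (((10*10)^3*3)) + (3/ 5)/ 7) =2760161/ 3768187500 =0.00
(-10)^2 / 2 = 50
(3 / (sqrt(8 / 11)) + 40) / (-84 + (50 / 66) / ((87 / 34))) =-57420 / 120157 - 8613 * sqrt(22) / 961256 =-0.52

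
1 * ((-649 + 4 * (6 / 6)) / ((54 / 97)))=-20855 / 18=-1158.61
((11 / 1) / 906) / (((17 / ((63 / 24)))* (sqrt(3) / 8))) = 0.01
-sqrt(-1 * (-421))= -sqrt(421)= -20.52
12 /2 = 6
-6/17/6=-1/17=-0.06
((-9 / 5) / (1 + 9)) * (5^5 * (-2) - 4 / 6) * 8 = 225024 / 25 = 9000.96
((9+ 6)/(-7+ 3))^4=50625/256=197.75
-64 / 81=-0.79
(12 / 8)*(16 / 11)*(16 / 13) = 384 / 143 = 2.69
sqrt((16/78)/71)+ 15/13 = 2*sqrt(5538)/2769+ 15/13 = 1.21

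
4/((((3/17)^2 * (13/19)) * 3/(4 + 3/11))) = 1032308/3861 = 267.37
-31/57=-0.54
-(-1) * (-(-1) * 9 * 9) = 81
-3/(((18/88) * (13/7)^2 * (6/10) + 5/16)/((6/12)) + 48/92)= -1487640/988441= -1.51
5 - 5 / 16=75 / 16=4.69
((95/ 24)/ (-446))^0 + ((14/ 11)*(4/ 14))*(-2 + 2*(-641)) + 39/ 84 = -143357/ 308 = -465.44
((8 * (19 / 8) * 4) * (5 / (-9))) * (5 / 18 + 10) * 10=-351500 / 81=-4339.51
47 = 47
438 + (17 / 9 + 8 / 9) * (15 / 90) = 23677 / 54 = 438.46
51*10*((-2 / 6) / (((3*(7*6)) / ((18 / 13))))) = -170 / 91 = -1.87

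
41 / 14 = 2.93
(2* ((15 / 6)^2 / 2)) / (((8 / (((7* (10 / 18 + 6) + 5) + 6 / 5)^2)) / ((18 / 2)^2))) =171698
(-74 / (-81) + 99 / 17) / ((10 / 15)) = 9277 / 918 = 10.11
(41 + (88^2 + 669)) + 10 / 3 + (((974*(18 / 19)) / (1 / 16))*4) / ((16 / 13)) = 56439.65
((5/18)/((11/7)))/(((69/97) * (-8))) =-3395/109296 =-0.03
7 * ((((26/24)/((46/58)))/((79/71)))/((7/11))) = 294437/21804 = 13.50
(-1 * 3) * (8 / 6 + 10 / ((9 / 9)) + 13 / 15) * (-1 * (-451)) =-82533 / 5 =-16506.60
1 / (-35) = -0.03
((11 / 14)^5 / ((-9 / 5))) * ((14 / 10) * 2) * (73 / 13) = -2.62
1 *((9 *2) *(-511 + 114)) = -7146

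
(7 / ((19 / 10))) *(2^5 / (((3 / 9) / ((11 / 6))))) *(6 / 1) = 73920 / 19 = 3890.53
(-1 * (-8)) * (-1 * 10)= -80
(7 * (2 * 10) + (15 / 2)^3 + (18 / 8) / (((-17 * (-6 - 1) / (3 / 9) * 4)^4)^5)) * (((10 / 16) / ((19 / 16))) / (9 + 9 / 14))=310471213948480939803085918749817907150441889081130264437813411841 / 10123739568127806904114608378748233679845967843548058201595314176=30.67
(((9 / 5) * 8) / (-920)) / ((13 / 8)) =-72 / 7475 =-0.01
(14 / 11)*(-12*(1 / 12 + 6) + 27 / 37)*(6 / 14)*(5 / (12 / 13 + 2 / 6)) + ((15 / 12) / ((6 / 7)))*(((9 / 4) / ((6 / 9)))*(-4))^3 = -682834275 / 182336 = -3744.92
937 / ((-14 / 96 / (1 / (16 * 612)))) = -937 / 1428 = -0.66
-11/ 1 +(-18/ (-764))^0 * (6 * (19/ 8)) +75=313/ 4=78.25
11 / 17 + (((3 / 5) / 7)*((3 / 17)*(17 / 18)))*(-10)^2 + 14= 1913 / 119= 16.08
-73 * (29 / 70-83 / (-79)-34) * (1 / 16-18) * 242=-65158205607 / 6320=-10309842.66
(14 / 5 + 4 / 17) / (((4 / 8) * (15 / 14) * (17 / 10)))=4816 / 1445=3.33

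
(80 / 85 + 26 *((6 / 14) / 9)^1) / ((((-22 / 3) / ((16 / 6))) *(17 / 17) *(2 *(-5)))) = 0.08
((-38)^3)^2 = 3010936384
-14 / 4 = -7 / 2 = -3.50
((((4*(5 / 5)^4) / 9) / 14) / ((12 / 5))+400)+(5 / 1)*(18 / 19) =2906915 / 7182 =404.75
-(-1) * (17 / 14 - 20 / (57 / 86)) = -23111 / 798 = -28.96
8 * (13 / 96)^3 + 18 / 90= 121577 / 552960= 0.22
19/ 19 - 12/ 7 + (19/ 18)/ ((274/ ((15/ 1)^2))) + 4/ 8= 0.65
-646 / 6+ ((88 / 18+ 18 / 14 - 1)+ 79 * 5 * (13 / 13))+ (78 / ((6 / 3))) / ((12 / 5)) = 77807 / 252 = 308.76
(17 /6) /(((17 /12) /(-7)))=-14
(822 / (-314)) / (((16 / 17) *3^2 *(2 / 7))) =-16303 / 15072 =-1.08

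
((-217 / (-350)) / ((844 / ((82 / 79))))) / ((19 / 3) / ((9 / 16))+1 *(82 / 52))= 446121 / 7510217950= 0.00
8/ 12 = 2/ 3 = 0.67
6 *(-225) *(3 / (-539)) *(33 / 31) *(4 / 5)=9720 / 1519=6.40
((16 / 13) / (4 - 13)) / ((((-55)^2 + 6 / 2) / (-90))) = 40 / 9841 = 0.00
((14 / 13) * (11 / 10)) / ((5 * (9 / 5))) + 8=4757 / 585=8.13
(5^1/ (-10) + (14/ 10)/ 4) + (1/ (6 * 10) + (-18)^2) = 4858/ 15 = 323.87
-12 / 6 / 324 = -1 / 162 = -0.01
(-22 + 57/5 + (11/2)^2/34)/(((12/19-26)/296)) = 4641909/40970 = 113.30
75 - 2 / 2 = 74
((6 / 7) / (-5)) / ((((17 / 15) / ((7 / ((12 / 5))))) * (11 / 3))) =-45 / 374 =-0.12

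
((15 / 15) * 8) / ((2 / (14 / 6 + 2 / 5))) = 164 / 15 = 10.93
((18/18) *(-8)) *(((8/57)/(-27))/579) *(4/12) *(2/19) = 128/50791617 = 0.00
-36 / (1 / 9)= -324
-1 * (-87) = 87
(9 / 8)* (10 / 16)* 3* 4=135 / 16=8.44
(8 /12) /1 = 2 /3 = 0.67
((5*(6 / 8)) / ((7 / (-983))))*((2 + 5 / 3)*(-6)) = 162195 / 14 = 11585.36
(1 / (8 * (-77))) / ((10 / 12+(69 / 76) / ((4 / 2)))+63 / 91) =-741 / 903595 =-0.00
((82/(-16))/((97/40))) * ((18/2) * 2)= -3690/97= -38.04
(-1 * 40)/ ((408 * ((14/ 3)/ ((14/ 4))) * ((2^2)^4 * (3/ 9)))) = -15/ 17408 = -0.00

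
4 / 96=1 / 24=0.04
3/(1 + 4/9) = 27/13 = 2.08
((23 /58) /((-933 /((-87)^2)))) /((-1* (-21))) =-667 /4354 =-0.15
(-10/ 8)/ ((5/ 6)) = -3/ 2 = -1.50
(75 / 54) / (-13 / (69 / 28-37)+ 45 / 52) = 1.12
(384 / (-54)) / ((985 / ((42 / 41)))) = -896 / 121155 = -0.01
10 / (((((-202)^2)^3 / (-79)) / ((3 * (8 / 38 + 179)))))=-4034925 / 645404251565408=-0.00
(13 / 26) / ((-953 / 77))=-77 / 1906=-0.04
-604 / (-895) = 604 / 895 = 0.67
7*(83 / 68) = 8.54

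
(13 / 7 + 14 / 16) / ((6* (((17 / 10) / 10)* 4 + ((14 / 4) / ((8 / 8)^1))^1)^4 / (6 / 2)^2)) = 179296875 / 13356208327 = 0.01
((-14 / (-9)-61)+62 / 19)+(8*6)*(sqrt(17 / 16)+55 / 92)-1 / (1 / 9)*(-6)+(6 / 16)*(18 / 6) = 77.12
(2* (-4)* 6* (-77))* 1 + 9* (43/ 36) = 14827/ 4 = 3706.75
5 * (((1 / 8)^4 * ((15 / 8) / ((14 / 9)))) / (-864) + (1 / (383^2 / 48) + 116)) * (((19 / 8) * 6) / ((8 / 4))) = 71191733815897455 / 17227231264768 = 4132.51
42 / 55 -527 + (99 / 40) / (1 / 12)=-54619 / 110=-496.54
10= 10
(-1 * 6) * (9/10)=-27/5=-5.40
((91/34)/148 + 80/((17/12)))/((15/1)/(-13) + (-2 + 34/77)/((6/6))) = -284535251/13661880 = -20.83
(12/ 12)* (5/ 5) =1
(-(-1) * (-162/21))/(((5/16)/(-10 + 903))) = -771552/35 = -22044.34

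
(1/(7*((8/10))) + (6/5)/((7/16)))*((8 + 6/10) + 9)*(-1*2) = -17996/175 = -102.83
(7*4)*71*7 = 13916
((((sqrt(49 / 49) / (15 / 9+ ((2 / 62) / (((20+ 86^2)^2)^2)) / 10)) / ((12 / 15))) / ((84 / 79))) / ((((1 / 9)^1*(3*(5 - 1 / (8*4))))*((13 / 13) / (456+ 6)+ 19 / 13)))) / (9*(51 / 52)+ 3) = 734422185120285443358720 / 29852955554209739457387643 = 0.02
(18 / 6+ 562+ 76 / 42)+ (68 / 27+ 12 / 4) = 108170 / 189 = 572.33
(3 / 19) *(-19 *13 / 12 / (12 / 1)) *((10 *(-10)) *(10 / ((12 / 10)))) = 8125 / 36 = 225.69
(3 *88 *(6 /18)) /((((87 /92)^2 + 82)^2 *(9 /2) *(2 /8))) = 50434064384 /4430397732201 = 0.01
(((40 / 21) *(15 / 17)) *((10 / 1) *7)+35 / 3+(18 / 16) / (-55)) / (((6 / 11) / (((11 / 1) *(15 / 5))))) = 31914751 / 4080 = 7822.24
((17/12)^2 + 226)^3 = 35394167353537/2985984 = 11853435.03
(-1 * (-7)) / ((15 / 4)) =28 / 15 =1.87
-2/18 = -1/9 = -0.11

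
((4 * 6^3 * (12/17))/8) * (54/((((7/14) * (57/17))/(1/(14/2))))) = 46656/133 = 350.80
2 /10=1 /5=0.20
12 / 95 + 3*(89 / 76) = 1383 / 380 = 3.64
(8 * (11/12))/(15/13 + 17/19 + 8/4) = 2717/1500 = 1.81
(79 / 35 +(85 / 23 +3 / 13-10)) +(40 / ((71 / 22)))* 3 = 24791931 / 743015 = 33.37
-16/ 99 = -0.16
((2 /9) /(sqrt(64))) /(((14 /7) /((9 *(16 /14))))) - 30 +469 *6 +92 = 20133 /7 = 2876.14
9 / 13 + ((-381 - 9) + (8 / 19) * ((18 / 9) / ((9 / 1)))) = -865223 / 2223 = -389.21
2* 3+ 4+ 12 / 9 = 34 / 3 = 11.33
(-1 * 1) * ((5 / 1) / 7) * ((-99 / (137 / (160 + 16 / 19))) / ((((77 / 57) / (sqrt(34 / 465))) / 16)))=440064 * sqrt(15810) / 208103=265.89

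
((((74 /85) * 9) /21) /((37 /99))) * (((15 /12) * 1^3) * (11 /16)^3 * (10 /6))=658845 /974848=0.68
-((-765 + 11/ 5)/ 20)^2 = -3636649/ 2500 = -1454.66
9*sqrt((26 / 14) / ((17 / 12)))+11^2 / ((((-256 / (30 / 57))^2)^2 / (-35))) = -2646875 / 34982777061376+18*sqrt(4641) / 119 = 10.30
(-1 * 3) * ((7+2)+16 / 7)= -237 / 7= -33.86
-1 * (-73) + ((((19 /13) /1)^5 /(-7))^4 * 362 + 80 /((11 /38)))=325042892272215461822134698625 /501940098258376793978173211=647.57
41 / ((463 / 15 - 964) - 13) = -615 / 14192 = -0.04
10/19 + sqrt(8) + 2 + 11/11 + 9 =2 *sqrt(2) + 238/19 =15.35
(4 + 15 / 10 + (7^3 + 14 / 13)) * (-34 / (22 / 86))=-6644059 / 143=-46461.95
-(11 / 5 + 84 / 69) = -393 / 115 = -3.42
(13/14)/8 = 13/112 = 0.12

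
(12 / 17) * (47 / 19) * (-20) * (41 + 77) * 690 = -918417600 / 323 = -2843398.14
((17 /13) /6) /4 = 17 /312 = 0.05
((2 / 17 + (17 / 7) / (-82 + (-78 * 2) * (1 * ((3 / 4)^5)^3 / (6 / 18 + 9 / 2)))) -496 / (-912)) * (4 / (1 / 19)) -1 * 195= -16833755908316005 / 114542942811171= -146.96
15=15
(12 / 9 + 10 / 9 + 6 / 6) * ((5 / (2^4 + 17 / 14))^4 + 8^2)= 6693574991024 / 30360623049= 220.47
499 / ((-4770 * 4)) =-0.03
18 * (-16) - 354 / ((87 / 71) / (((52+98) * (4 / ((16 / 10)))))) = -3150102 / 29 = -108624.21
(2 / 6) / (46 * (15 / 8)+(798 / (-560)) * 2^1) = 5 / 1251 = 0.00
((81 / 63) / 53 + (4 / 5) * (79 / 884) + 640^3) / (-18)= -53733621779627 / 3689595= -14563555.56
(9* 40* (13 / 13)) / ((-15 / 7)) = -168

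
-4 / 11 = -0.36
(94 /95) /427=94 /40565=0.00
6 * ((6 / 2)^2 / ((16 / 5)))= 135 / 8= 16.88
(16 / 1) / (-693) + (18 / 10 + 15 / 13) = 132016 / 45045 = 2.93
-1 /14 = -0.07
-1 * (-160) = 160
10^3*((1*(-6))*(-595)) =3570000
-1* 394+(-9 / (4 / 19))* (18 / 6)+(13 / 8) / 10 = -41767 / 80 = -522.09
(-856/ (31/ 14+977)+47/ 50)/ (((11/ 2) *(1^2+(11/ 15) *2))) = 135369/ 27897815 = 0.00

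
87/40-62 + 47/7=-14871/280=-53.11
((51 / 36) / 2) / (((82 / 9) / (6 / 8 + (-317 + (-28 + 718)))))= 76245 / 2624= 29.06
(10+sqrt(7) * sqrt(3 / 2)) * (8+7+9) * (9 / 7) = 108 * sqrt(42) / 7+2160 / 7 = 408.56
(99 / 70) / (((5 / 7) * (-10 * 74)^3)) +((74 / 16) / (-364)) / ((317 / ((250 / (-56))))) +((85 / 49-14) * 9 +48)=-127623889311125173 / 2045661927400000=-62.39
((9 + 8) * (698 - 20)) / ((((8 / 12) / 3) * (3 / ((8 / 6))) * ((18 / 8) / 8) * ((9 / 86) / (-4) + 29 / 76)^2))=10504162254848 / 16188987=648846.17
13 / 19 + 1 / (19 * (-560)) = 7279 / 10640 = 0.68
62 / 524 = 31 / 262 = 0.12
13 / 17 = 0.76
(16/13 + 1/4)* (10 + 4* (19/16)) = 4543/208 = 21.84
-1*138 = -138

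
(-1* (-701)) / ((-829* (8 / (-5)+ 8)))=-3505 / 26528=-0.13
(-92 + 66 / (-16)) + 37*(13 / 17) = -9225 / 136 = -67.83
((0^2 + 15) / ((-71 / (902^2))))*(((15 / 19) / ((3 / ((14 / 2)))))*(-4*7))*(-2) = -23919957600 / 1349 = -17731621.65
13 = 13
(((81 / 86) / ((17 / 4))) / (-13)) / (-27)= 6 / 9503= 0.00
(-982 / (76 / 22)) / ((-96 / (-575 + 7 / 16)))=-49651393 / 29184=-1701.32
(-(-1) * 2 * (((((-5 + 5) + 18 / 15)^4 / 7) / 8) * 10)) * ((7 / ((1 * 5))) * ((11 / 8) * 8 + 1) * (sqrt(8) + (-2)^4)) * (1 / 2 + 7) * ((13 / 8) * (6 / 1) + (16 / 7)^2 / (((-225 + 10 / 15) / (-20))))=7858870776 * sqrt(2) / 4122125 + 62870966208 / 4122125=17948.29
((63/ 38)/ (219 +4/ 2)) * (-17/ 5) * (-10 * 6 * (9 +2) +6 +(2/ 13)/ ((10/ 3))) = 2677941/ 160550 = 16.68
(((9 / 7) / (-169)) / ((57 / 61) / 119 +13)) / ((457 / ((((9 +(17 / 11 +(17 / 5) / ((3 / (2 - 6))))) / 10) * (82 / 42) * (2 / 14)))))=-2636054 / 12283555309025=-0.00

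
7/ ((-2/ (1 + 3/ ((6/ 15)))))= -119/ 4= -29.75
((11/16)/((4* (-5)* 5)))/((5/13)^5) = -4084223/5000000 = -0.82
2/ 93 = 0.02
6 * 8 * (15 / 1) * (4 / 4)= 720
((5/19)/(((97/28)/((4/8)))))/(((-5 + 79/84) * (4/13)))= -19110/628463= -0.03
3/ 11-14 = -151/ 11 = -13.73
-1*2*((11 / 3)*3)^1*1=-22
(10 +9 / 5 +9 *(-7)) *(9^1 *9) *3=-62208 / 5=-12441.60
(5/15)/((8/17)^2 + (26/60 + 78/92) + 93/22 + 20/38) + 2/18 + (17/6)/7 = 18698375315/32852957634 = 0.57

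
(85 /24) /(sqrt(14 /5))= 85 * sqrt(70) /336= 2.12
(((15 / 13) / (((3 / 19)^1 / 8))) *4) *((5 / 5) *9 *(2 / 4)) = 13680 / 13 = 1052.31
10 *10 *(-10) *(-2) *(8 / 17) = 16000 / 17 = 941.18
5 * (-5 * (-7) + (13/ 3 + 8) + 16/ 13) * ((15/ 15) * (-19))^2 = 87658.21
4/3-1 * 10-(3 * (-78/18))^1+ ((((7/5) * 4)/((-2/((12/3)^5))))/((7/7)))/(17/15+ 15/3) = -31957/69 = -463.14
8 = 8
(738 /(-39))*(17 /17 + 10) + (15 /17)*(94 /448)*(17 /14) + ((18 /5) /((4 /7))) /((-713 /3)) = -30223826391 /145337920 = -207.96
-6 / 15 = -2 / 5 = -0.40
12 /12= 1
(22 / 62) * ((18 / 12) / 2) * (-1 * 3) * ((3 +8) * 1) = -8.78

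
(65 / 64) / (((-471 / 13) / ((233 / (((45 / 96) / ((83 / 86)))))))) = -3268291 / 243036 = -13.45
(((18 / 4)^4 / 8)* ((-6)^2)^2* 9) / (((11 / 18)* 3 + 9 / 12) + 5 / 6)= 14348907 / 82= 174986.67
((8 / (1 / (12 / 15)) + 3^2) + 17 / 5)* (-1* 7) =-658 / 5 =-131.60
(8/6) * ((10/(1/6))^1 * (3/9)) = 80/3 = 26.67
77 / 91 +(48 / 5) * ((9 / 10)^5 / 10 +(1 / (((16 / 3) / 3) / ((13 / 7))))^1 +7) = 2236370377 / 28437500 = 78.64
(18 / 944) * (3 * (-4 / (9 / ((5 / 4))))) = -15 / 472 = -0.03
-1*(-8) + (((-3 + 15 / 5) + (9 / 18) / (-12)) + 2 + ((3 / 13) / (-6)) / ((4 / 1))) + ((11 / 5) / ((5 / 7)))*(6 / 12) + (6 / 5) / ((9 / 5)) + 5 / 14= 28466 / 2275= 12.51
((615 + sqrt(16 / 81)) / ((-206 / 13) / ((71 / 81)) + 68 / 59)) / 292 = -301637323 / 2422253880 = -0.12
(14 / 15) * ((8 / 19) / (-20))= -0.02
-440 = -440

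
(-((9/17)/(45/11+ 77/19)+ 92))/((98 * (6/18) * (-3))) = 2663809/2835532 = 0.94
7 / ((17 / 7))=2.88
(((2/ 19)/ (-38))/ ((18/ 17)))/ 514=-17/ 3339972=-0.00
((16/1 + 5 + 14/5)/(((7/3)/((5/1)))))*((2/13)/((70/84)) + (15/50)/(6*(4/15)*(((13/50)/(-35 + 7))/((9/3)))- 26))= 6025599/682630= 8.83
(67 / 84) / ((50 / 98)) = 469 / 300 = 1.56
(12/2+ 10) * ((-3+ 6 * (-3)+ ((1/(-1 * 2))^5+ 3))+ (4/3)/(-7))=-12245/42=-291.55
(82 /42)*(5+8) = 533 /21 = 25.38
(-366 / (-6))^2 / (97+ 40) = 3721 / 137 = 27.16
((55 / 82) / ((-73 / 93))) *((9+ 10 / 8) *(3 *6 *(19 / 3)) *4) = -291555 / 73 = -3993.90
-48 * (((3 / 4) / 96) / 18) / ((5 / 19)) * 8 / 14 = -19 / 420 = -0.05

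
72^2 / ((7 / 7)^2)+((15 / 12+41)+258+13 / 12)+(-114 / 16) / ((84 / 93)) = 5477.44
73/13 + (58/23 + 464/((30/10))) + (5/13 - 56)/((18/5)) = 20335/138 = 147.36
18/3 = 6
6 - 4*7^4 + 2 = -9596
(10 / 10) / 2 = 1 / 2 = 0.50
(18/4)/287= 0.02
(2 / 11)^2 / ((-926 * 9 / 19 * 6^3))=-19 / 54454356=-0.00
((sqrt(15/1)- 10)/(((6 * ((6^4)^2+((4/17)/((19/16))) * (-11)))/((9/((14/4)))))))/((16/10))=-24225/15190427392+4845 * sqrt(15)/30380854784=-0.00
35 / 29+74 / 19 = 2811 / 551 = 5.10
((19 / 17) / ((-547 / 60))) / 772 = -285 / 1794707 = -0.00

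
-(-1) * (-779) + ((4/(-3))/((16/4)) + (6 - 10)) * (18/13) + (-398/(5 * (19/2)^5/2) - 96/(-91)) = -883214450757/1126625045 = -783.95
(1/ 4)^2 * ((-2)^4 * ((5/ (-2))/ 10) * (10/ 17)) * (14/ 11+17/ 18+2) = -4175/ 6732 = -0.62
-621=-621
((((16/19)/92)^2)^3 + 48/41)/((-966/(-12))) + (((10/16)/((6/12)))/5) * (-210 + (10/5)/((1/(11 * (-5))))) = -3677133384043972044784/45972524675130802609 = -79.99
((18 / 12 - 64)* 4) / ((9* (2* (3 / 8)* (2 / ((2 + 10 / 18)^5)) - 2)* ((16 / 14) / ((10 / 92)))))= 48972175 / 36818244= 1.33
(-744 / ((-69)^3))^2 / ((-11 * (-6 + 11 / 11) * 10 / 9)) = 30752 / 366388825275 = 0.00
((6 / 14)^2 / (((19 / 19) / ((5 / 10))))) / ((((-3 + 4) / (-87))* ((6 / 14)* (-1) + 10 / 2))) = -783 / 448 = -1.75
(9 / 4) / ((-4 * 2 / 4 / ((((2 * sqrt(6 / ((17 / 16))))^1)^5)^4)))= -78426848938210222562869248 / 2015993900449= -38902324516330.67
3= 3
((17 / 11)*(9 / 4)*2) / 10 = 153 / 220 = 0.70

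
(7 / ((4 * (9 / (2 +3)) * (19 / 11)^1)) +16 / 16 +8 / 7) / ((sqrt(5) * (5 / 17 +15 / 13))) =572611 * sqrt(5) / 1532160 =0.84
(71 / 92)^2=5041 / 8464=0.60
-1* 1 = -1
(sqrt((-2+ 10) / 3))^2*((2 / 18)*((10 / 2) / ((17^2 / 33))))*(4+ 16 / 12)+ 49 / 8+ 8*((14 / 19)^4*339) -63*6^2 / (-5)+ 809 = 84161060728127 / 40675790520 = 2069.07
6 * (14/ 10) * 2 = 84/ 5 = 16.80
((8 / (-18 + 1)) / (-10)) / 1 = 4 / 85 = 0.05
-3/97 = -0.03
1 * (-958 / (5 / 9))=-8622 / 5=-1724.40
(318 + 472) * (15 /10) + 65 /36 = 42725 /36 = 1186.81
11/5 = 2.20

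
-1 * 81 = -81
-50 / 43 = -1.16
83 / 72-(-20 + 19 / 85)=128087 / 6120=20.93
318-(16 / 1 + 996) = -694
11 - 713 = -702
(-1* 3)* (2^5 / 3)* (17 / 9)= -544 / 9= -60.44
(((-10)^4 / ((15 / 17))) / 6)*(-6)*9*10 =-1020000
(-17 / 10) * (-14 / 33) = 119 / 165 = 0.72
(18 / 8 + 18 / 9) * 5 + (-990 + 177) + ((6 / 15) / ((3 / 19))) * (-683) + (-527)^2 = 16512419 / 60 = 275206.98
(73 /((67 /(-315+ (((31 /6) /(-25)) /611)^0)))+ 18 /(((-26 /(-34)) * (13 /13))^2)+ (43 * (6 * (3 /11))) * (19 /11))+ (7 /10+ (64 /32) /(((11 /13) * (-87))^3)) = -18766854940677527 /99242414232390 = -189.10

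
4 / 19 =0.21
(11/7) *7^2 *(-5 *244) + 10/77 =-7233370/77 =-93939.87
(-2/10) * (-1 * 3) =0.60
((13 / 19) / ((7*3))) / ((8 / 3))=13 / 1064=0.01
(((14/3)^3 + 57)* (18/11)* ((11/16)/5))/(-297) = -4283/35640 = -0.12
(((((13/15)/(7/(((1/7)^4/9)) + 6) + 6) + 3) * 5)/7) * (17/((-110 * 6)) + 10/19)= 3.22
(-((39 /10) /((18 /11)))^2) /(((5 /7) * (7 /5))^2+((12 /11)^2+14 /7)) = -14641 /10800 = -1.36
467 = 467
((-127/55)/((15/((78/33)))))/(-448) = 1651/2032800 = 0.00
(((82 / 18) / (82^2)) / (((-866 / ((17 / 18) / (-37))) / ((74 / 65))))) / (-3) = -17 / 2243269080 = -0.00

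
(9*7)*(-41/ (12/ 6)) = -2583/ 2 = -1291.50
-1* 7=-7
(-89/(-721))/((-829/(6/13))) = -534/7770217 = -0.00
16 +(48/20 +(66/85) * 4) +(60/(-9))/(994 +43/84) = 152661692/7100815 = 21.50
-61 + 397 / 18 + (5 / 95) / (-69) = -306343 / 7866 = -38.95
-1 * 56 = -56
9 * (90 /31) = 810 /31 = 26.13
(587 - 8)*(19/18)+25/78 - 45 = 566.49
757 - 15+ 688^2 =474086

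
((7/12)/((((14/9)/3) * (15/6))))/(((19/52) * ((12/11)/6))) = 1287/190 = 6.77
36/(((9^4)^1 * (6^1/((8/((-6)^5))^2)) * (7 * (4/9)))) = 1/3214155168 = 0.00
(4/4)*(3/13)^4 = 81/28561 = 0.00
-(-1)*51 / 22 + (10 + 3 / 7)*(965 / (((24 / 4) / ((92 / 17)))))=9079.26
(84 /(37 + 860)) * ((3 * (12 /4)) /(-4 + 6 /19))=-342 /1495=-0.23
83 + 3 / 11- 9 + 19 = 1026 / 11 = 93.27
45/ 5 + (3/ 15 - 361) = -1759/ 5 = -351.80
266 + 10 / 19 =5064 / 19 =266.53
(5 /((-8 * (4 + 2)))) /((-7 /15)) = 25 /112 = 0.22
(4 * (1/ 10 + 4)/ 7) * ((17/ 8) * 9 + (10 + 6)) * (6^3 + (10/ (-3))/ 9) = 33537631/ 1890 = 17744.78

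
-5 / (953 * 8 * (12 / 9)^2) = -45 / 121984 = -0.00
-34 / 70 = -17 / 35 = -0.49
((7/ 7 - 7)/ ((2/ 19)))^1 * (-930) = 53010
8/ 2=4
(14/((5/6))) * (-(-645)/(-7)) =-1548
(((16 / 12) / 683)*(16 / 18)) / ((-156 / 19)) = -152 / 719199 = -0.00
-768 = -768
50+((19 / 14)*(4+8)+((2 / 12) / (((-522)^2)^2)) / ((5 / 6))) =172254270193927 / 2598663558960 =66.29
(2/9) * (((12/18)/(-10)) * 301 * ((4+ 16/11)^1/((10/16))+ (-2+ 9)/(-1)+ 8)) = -64414/1485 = -43.38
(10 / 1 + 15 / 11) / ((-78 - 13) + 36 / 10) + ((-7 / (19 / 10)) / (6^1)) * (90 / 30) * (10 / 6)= -46150 / 14421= -3.20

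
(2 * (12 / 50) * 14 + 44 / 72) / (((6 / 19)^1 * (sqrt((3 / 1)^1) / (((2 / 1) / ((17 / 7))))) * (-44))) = -438767 * sqrt(3) / 3029400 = -0.25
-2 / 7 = -0.29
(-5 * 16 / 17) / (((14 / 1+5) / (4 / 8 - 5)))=360 / 323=1.11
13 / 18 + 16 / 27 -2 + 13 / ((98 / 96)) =31883 / 2646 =12.05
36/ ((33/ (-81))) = -88.36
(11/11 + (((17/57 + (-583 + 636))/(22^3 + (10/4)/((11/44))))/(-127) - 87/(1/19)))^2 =4061333939336669756761/1488156459310161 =2729104.13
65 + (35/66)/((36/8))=19340/297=65.12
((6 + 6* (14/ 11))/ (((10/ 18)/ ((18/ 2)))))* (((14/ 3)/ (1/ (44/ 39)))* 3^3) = 408240/ 13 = 31403.08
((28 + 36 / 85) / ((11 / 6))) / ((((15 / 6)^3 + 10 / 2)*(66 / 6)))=38656 / 565675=0.07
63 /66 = 21 /22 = 0.95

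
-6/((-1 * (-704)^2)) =3/247808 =0.00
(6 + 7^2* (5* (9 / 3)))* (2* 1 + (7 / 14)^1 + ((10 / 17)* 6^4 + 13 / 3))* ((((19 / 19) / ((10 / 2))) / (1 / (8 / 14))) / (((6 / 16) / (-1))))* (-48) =4960993024 / 595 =8337803.40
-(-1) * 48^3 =110592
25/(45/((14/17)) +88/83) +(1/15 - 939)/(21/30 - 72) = 1885368086/138451053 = 13.62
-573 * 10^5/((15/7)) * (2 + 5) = -187180000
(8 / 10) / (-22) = -2 / 55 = -0.04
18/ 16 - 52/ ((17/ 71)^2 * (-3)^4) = -1886375/ 187272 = -10.07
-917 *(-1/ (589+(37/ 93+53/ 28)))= 2387868/ 1539721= 1.55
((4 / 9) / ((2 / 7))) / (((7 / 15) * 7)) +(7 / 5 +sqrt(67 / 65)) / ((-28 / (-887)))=887 * sqrt(4355) / 1820 +18827 / 420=76.99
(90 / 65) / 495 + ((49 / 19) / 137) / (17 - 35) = 58673 / 33500610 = 0.00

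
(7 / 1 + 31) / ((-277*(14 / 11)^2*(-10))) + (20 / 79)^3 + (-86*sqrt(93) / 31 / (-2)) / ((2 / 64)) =3305176661 / 133840366940 + 1376*sqrt(93) / 31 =428.08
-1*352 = -352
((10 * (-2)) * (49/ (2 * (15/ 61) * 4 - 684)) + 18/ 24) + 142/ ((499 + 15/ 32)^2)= 23248229096519/ 10628003447556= 2.19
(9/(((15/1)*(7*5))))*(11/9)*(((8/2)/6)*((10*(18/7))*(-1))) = -88/245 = -0.36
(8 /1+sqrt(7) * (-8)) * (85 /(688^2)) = 85 /59168 -85 * sqrt(7) /59168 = -0.00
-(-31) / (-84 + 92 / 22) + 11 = 9317 / 878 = 10.61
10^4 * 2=20000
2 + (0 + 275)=277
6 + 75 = 81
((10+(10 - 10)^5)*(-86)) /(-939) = 860 /939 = 0.92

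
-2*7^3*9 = -6174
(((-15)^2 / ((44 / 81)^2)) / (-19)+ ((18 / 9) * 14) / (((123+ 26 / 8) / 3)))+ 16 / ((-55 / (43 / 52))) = -9588836581 / 241486960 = -39.71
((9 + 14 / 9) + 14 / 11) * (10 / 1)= 11710 / 99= 118.28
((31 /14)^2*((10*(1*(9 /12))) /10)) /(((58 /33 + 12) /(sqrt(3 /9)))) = 31713*sqrt(3) /355936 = 0.15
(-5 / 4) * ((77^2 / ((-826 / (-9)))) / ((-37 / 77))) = 2934855 / 17464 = 168.05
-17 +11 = -6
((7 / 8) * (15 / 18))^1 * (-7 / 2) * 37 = -9065 / 96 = -94.43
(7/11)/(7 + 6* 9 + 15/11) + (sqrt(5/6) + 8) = sqrt(30)/6 + 785/98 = 8.92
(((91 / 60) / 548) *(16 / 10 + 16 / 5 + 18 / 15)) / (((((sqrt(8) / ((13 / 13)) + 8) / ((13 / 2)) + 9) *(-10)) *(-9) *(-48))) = -157339 / 418004755200 + 1183 *sqrt(2) / 104501188800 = -0.00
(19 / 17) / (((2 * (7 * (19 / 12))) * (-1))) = -6 / 119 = -0.05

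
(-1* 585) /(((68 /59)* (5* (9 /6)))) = -2301 /34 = -67.68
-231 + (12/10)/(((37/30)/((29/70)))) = -298623/1295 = -230.60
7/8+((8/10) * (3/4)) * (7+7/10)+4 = 1899/200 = 9.50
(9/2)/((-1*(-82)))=9/164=0.05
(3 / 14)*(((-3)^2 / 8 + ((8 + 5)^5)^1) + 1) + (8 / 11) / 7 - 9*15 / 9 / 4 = 98017421 / 1232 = 79559.59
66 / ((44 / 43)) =129 / 2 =64.50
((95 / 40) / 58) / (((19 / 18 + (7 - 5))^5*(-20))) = -1121931 / 145952468750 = -0.00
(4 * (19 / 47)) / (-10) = -38 / 235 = -0.16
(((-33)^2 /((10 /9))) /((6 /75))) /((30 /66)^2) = 1185921 /20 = 59296.05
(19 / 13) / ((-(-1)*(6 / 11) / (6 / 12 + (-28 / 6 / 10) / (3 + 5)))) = 11077 / 9360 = 1.18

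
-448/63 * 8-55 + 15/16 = -110.95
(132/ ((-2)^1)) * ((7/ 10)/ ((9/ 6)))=-154/ 5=-30.80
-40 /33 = -1.21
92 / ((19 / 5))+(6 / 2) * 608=35116 / 19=1848.21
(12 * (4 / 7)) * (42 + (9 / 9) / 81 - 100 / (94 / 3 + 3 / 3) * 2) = 643408 / 2619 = 245.67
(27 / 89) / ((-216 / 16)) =-2 / 89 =-0.02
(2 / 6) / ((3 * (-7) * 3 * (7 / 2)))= -0.00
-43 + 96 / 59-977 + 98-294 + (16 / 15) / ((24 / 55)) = -643534 / 531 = -1211.93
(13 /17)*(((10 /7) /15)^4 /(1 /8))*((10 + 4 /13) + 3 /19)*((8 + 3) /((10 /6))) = 727936 /20939121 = 0.03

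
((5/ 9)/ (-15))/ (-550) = 1/ 14850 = 0.00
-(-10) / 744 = 5 / 372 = 0.01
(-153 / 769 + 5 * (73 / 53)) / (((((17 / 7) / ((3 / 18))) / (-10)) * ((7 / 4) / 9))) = -16354560 / 692869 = -23.60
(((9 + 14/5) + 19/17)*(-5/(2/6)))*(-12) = 39528/17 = 2325.18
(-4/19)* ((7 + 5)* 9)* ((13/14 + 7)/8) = -2997/133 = -22.53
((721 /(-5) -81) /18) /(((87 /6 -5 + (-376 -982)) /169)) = 190294 /121365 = 1.57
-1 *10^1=-10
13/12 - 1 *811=-9719/12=-809.92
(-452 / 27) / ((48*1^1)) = -113 / 324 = -0.35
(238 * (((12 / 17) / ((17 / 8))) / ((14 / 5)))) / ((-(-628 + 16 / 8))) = 240 / 5321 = 0.05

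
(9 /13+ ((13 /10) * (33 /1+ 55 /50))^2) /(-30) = -255559357 /3900000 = -65.53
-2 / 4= -1 / 2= -0.50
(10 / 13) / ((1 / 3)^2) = 6.92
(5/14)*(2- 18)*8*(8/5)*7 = -512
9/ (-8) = -9/ 8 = -1.12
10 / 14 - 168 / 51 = -2.58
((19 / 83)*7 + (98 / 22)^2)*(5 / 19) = 1076880 / 190817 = 5.64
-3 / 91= -0.03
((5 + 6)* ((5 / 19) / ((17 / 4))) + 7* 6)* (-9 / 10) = -38.41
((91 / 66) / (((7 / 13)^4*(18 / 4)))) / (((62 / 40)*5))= 1485172 / 3158001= 0.47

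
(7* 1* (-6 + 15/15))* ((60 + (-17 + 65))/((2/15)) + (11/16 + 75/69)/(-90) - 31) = -180598789/6624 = -27264.31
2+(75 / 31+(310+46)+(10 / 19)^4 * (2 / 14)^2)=360.42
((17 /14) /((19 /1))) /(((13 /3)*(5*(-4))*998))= -51 /69021680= -0.00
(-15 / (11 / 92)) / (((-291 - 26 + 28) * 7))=1380 / 22253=0.06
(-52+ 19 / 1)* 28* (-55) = 50820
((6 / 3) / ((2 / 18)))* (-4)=-72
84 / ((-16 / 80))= -420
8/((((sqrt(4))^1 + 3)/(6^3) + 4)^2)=373248/755161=0.49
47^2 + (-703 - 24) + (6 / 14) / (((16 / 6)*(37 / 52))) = 767793 / 518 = 1482.23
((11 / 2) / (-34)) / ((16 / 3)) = -33 / 1088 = -0.03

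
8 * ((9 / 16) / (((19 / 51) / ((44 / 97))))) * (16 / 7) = 161568 / 12901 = 12.52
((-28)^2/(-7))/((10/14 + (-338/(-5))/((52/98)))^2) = -0.01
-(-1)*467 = 467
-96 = -96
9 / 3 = 3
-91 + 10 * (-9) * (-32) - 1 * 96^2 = -6427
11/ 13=0.85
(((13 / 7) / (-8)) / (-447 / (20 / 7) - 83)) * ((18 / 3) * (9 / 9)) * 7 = 195 / 4789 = 0.04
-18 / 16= -9 / 8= -1.12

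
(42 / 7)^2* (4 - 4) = 0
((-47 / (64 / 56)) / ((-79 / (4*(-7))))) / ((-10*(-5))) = -2303 / 7900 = -0.29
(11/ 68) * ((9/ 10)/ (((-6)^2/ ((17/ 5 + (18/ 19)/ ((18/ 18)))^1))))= 0.02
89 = 89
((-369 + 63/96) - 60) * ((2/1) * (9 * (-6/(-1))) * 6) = -1110267/4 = -277566.75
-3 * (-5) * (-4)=-60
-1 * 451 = -451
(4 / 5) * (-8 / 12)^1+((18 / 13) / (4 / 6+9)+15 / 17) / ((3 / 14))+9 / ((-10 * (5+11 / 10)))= 24073903 / 5864235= 4.11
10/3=3.33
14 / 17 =0.82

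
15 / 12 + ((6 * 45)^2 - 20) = 291525 / 4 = 72881.25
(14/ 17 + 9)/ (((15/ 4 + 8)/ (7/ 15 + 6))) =64796/ 11985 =5.41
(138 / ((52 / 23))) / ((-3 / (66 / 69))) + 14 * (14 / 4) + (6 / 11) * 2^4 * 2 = 46.99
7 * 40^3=448000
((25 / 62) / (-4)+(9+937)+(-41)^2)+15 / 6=652091 / 248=2629.40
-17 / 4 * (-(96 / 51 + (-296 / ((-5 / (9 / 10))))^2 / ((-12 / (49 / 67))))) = -30455179 / 41875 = -727.29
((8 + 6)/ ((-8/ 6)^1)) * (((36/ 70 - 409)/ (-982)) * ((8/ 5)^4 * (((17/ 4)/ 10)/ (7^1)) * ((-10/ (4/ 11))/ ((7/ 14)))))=1026638976/ 10740625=95.58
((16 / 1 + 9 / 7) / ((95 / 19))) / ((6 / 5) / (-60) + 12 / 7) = 1210 / 593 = 2.04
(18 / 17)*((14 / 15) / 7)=12 / 85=0.14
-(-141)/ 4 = 141/ 4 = 35.25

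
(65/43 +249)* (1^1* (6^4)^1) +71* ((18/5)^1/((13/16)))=908312544/2795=324977.65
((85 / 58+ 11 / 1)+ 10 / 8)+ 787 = 92883 / 116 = 800.72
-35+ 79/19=-586/19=-30.84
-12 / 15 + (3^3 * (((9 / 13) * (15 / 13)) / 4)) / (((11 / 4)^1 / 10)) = 174814 / 9295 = 18.81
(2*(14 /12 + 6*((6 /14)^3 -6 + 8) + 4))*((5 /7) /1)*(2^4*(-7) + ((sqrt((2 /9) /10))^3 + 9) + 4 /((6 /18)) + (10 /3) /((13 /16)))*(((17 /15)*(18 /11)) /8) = -2091409513 /4120116 + 617117*sqrt(5) /71309700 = -507.59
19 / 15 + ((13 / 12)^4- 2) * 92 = -1451933 / 25920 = -56.02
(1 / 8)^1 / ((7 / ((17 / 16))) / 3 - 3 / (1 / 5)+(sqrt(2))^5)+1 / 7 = 2512295 / 19217912 - 2601 * sqrt(2) / 686354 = 0.13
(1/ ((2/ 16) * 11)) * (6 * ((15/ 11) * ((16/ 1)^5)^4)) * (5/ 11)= 4352132950612665028942233600/ 1331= 3269821901286750585230829.00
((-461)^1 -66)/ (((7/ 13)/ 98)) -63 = -95977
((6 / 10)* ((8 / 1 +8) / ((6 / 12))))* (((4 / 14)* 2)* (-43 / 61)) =-16512 / 2135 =-7.73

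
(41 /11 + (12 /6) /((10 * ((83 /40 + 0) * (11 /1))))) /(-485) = -3411 /442805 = -0.01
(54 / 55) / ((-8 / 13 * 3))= -0.53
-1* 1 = -1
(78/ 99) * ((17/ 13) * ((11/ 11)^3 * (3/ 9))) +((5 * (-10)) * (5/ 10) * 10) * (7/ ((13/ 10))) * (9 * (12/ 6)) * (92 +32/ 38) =-55010331602/ 24453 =-2249635.28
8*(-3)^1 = -24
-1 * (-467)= 467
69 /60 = 23 /20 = 1.15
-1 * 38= -38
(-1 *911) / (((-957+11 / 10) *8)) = 4555 / 38236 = 0.12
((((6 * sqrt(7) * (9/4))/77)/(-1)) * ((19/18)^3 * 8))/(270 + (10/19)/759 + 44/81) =-8992149 * sqrt(7)/1474772152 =-0.02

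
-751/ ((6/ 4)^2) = -3004/ 9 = -333.78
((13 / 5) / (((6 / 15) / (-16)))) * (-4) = 416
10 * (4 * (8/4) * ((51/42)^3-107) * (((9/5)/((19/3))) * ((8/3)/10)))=-4157208/6517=-637.90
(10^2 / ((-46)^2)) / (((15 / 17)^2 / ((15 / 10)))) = 289 / 3174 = 0.09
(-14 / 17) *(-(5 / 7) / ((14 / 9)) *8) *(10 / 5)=720 / 119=6.05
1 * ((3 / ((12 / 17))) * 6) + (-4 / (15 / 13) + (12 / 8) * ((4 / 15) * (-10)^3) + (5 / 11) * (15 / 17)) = -2118143 / 5610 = -377.57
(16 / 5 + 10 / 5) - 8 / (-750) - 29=-8921 / 375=-23.79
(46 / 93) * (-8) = -368 / 93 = -3.96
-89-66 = -155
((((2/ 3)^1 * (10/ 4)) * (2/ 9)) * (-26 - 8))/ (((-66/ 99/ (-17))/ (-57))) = 54910/ 3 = 18303.33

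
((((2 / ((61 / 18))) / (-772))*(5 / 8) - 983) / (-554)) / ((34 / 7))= 648080419 / 1774049824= 0.37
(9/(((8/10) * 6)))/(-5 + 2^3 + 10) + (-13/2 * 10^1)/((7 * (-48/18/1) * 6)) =1055/1456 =0.72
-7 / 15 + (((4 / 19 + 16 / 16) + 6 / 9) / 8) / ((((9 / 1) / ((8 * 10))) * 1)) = 4153 / 2565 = 1.62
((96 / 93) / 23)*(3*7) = 672 / 713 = 0.94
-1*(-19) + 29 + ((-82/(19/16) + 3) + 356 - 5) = 6326/19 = 332.95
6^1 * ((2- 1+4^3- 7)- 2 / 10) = 346.80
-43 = -43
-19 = -19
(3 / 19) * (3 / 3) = 3 / 19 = 0.16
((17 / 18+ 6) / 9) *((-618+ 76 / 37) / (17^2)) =-1424375 / 866133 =-1.64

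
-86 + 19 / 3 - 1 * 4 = -251 / 3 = -83.67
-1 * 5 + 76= 71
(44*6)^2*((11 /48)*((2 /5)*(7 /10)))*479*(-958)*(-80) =164175498009.60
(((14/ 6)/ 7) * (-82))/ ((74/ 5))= -205/ 111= -1.85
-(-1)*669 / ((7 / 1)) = 669 / 7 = 95.57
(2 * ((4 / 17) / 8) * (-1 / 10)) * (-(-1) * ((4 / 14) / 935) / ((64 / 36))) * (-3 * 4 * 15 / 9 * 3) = 0.00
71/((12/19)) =112.42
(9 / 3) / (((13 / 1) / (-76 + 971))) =2685 / 13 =206.54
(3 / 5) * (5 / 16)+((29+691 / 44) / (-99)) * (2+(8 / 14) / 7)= -30593 / 40656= -0.75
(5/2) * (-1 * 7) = -35/2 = -17.50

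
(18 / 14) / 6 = 3 / 14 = 0.21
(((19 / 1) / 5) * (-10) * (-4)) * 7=1064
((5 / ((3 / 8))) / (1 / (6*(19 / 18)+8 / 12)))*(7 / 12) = 490 / 9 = 54.44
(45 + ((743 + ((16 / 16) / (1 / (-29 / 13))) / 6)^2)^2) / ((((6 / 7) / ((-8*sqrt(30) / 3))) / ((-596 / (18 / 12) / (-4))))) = -11742173099891677825235*sqrt(30) / 124925814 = -514821787028022.42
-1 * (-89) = 89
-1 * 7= -7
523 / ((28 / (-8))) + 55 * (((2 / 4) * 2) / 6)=-5891 / 42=-140.26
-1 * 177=-177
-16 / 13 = -1.23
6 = 6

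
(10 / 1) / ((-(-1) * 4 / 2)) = 5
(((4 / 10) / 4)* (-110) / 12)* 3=-11 / 4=-2.75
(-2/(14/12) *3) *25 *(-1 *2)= 1800/7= 257.14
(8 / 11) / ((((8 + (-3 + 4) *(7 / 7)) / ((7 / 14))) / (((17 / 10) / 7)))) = 34 / 3465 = 0.01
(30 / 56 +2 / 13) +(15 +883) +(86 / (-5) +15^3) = 7746811 / 1820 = 4256.49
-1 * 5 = -5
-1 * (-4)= 4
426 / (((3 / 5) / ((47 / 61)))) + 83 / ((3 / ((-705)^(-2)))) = 547.05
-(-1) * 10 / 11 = 10 / 11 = 0.91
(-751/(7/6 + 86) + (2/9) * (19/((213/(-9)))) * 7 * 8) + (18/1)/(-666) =-76802113/4121763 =-18.63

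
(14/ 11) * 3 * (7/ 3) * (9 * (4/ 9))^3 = 6272/ 11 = 570.18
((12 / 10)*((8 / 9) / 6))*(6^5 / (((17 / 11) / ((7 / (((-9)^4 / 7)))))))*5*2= 275968 / 4131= 66.80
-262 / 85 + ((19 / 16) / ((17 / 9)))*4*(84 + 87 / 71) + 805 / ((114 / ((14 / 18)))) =2683902511 / 12383820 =216.73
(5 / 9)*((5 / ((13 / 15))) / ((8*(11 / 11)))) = 125 / 312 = 0.40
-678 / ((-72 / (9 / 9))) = 113 / 12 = 9.42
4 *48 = 192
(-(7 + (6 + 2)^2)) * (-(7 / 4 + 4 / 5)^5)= 24496792821 / 3200000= 7655.25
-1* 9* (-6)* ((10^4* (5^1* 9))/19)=24300000/19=1278947.37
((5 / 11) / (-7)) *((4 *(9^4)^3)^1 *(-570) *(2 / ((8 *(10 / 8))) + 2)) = 643939343176680 / 7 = 91991334739525.71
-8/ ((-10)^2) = -2/ 25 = -0.08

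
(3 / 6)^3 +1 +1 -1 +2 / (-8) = 7 / 8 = 0.88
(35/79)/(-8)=-35/632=-0.06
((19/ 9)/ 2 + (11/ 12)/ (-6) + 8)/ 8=641/ 576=1.11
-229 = -229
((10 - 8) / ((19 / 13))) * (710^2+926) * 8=105045408 / 19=5528705.68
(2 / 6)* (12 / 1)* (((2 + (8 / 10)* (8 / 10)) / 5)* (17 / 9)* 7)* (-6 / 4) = -5236 / 125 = -41.89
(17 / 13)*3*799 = 40749 / 13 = 3134.54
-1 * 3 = -3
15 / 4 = 3.75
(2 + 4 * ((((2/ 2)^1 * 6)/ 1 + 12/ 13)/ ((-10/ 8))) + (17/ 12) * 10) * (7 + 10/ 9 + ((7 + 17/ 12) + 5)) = -361925/ 2808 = -128.89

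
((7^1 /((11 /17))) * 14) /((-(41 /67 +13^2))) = -55811 /62502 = -0.89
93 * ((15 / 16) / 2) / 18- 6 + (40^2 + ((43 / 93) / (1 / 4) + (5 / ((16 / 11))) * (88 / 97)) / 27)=1596.61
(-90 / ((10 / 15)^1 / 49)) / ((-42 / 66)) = 10395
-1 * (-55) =55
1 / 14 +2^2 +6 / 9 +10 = 619 / 42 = 14.74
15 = 15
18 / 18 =1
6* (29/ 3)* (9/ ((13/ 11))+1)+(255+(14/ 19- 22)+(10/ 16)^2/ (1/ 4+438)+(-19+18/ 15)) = 24788909371/ 34639280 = 715.63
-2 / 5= -0.40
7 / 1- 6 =1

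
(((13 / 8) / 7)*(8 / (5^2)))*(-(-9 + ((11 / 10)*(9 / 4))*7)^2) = -1441557 / 280000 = -5.15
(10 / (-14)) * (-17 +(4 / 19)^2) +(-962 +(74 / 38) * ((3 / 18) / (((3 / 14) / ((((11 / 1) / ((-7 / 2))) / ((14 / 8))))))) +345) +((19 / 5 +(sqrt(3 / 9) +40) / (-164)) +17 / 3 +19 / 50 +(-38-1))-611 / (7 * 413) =-637.22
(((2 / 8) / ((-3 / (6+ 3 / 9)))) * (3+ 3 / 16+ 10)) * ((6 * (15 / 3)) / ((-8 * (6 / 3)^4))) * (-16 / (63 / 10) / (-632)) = 100225 / 15289344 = 0.01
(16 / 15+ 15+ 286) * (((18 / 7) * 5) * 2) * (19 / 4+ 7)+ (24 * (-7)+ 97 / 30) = 19131529 / 210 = 91102.52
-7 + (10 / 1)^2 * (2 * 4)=793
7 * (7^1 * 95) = 4655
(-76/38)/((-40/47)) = 47/20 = 2.35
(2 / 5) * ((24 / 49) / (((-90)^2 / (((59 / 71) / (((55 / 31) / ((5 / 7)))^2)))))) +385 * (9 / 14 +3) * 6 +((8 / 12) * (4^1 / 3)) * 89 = 591326843093171 / 69616094625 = 8494.11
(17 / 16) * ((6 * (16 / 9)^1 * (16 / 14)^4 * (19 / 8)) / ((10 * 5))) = 165376 / 180075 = 0.92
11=11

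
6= 6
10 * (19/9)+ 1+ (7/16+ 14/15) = 16907/720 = 23.48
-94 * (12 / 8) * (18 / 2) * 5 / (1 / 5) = -31725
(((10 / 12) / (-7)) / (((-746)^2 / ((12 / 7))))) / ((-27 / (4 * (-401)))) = -4010 / 184067667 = -0.00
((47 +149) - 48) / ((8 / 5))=185 / 2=92.50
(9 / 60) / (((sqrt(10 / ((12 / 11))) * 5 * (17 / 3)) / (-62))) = -279 * sqrt(330) / 46750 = -0.11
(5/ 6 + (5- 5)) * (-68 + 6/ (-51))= -965/ 17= -56.76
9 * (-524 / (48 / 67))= -26331 / 4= -6582.75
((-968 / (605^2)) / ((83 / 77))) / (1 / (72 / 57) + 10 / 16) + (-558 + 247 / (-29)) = -6374882213 / 11252725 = -566.52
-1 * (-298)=298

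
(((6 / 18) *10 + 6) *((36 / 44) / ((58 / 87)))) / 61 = 126 / 671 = 0.19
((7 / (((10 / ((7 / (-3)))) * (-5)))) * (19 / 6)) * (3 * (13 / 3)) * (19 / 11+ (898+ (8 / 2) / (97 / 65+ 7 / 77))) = 8498472437 / 700425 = 12133.31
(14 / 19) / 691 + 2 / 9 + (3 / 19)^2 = 557267 / 2245059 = 0.25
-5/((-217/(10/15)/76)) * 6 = 1520/217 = 7.00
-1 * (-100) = 100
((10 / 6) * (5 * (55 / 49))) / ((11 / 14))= 250 / 21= 11.90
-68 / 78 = -34 / 39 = -0.87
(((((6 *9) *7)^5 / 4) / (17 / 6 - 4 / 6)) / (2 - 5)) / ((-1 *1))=3858593279184 / 13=296814867629.54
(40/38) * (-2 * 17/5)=-7.16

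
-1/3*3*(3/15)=-1/5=-0.20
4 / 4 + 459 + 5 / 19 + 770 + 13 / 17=397622 / 323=1231.03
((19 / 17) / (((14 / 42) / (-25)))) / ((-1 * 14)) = 1425 / 238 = 5.99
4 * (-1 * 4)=-16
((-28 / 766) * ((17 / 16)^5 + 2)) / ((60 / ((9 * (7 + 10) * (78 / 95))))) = -48967316307 / 190762188800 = -0.26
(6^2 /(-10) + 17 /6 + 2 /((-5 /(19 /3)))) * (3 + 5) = -26.40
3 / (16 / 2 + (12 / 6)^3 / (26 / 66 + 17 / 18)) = 795 / 3704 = 0.21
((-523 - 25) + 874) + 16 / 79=25770 / 79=326.20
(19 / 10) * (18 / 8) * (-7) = -1197 / 40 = -29.92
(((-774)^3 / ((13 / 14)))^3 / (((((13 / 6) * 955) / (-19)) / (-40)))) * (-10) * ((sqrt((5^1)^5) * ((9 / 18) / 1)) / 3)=10395283784757799250595605372928000 * sqrt(5) / 5455151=4261029839159306741852377000.00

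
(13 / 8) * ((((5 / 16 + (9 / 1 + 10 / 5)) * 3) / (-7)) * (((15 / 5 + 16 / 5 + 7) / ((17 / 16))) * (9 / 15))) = -698841 / 11900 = -58.73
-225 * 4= -900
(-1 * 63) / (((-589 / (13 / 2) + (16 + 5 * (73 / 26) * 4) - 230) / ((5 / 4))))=819 / 2584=0.32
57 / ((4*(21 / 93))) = 1767 / 28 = 63.11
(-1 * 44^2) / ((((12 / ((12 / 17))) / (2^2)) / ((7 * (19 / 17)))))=-1029952 / 289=-3563.85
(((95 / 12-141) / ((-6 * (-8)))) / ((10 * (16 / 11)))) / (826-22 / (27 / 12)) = -17567 / 75223040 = -0.00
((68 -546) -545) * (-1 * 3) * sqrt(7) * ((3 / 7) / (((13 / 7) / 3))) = 27621 * sqrt(7) / 13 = 5621.41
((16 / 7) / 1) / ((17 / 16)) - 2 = 18 / 119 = 0.15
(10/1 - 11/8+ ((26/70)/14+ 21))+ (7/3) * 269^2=992967271/5880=168871.98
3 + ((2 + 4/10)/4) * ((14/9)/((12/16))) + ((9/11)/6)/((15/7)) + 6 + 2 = 12.31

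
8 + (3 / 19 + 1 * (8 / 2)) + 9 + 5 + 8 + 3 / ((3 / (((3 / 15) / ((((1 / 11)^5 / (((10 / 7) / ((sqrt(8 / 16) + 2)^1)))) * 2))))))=12271677 / 931 - 161051 * sqrt(2) / 49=8533.00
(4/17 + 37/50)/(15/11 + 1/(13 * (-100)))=237094/331313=0.72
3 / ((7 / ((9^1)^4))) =19683 / 7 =2811.86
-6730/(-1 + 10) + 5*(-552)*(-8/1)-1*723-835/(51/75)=2965336/153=19381.28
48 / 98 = 24 / 49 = 0.49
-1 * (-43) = 43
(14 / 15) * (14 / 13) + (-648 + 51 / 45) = -41981 / 65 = -645.86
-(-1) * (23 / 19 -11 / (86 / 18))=-1.09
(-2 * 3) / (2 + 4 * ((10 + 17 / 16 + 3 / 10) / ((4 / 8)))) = -60 / 929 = -0.06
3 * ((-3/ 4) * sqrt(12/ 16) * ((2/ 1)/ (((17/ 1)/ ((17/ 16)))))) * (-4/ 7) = 9 * sqrt(3)/ 112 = 0.14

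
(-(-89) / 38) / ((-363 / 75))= -2225 / 4598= -0.48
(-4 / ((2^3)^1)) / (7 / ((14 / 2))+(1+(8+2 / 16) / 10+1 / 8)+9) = -8 / 191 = -0.04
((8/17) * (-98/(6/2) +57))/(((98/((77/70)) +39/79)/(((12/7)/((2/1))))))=1014992/9264031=0.11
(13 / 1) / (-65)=-1 / 5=-0.20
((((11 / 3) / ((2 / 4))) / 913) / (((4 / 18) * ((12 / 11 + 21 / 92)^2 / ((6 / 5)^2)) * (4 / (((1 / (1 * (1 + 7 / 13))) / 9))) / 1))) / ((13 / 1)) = 256036 / 6163528125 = 0.00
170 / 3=56.67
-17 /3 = -5.67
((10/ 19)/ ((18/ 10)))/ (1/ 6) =100/ 57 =1.75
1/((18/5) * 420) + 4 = 6049/1512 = 4.00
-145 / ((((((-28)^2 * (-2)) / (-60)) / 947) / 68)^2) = -8455675757625 / 9604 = -880432711.12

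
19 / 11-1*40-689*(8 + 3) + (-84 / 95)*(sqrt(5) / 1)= -83790 / 11-84*sqrt(5) / 95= -7619.25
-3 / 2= -1.50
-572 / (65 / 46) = -404.80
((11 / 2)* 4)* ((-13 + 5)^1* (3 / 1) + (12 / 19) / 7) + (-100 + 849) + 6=30455 / 133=228.98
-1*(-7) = 7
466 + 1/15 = 6991/15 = 466.07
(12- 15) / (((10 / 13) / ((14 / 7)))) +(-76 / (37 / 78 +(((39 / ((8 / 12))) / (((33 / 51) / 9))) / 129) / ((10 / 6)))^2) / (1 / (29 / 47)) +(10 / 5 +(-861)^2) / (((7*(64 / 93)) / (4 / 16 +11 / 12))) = 208326022503738995951 / 1160404610103680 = 179528.78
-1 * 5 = -5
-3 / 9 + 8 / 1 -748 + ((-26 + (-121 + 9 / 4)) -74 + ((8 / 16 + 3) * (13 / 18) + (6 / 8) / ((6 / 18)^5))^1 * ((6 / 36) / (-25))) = -2592851 / 2700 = -960.32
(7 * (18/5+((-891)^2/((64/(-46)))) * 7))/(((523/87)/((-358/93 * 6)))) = 69666055370919/648520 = 107423140.95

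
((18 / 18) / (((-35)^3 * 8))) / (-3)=1 / 1029000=0.00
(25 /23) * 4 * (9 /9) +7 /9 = 1061 /207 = 5.13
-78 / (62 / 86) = -3354 / 31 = -108.19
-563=-563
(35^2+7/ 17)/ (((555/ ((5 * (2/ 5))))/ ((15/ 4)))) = 10416/ 629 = 16.56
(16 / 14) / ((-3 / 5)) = -40 / 21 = -1.90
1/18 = 0.06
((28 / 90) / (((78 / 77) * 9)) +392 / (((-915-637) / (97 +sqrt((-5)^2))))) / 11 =-39419422 / 16853265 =-2.34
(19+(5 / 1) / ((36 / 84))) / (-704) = -23 / 528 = -0.04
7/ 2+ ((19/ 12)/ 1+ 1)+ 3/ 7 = 547/ 84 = 6.51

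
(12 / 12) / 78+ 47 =3667 / 78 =47.01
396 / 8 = 99 / 2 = 49.50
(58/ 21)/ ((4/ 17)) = 493/ 42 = 11.74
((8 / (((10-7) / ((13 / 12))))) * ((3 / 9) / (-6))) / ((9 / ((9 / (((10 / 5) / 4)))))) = -26 / 81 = -0.32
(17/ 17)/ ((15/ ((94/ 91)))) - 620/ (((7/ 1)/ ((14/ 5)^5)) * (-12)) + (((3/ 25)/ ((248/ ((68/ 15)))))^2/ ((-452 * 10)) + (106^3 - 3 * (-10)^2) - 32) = 1191954.36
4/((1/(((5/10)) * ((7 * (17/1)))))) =238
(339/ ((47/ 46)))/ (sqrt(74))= 7797 * sqrt(74)/ 1739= 38.57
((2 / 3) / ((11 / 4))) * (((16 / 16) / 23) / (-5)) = -8 / 3795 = -0.00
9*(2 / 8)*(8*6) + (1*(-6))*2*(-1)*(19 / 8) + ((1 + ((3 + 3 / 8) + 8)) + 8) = 1255 / 8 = 156.88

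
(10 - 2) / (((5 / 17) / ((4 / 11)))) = 544 / 55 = 9.89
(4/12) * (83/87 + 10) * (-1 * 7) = -6671/261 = -25.56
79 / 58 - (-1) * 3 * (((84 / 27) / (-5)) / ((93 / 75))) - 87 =-470051 / 5394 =-87.14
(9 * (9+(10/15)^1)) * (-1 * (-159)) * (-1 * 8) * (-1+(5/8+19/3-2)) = -438045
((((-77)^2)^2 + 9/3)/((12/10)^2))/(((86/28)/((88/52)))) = 67669609700/5031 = 13450528.66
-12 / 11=-1.09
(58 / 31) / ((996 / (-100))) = -1450 / 7719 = -0.19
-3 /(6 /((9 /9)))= -1 /2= -0.50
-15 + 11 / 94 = -1399 / 94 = -14.88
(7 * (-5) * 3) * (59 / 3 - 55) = 3710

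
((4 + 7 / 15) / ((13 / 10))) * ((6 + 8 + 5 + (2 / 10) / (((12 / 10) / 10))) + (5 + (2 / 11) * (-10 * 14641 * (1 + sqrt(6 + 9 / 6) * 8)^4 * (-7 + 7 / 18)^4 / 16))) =-20858836329272298973 / 8188128 -3308357492508145 * sqrt(30) / 39366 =-3007760179775.31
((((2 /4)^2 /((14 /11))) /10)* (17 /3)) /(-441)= -187 /740880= -0.00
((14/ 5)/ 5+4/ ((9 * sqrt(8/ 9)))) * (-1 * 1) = -14/ 25 - sqrt(2)/ 3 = -1.03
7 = 7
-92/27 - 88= -2468/27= -91.41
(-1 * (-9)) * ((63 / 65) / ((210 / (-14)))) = -189 / 325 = -0.58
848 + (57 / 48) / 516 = 7001107 / 8256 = 848.00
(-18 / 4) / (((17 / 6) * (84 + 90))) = -9 / 986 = -0.01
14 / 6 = 7 / 3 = 2.33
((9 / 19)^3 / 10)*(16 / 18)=324 / 34295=0.01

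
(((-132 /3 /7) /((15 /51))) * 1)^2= 559504 /1225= 456.74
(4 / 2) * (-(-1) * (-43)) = -86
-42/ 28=-3/ 2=-1.50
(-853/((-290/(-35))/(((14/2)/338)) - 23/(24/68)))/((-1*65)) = 250782/6400225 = 0.04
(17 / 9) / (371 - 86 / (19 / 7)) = 323 / 58023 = 0.01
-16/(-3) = 16/3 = 5.33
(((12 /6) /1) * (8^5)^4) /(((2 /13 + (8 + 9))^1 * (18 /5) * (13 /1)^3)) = 5764607523034234880 /339183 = 16995567357545.14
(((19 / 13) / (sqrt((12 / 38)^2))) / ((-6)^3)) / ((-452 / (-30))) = -1805 / 1269216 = -0.00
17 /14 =1.21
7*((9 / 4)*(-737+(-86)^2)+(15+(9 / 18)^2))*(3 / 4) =157479 / 2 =78739.50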